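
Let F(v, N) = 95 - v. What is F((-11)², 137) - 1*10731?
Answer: -10757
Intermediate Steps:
F((-11)², 137) - 1*10731 = (95 - 1*(-11)²) - 1*10731 = (95 - 1*121) - 10731 = (95 - 121) - 10731 = -26 - 10731 = -10757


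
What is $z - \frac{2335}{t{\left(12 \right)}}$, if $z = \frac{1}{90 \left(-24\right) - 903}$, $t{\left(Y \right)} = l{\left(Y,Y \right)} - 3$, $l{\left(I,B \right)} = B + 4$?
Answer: $- \frac{7152118}{39819} \approx -179.62$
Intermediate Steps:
$l{\left(I,B \right)} = 4 + B$
$t{\left(Y \right)} = 1 + Y$ ($t{\left(Y \right)} = \left(4 + Y\right) - 3 = 1 + Y$)
$z = - \frac{1}{3063}$ ($z = \frac{1}{-2160 - 903} = \frac{1}{-3063} = - \frac{1}{3063} \approx -0.00032648$)
$z - \frac{2335}{t{\left(12 \right)}} = - \frac{1}{3063} - \frac{2335}{1 + 12} = - \frac{1}{3063} - \frac{2335}{13} = - \frac{7152118}{39819}$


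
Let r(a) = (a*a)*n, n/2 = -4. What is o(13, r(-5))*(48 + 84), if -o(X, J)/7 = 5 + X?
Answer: -16632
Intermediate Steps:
n = -8 (n = 2*(-4) = -8)
r(a) = -8*a² (r(a) = (a*a)*(-8) = a²*(-8) = -8*a²)
o(X, J) = -35 - 7*X (o(X, J) = -7*(5 + X) = -35 - 7*X)
o(13, r(-5))*(48 + 84) = (-35 - 7*13)*(48 + 84) = (-35 - 91)*132 = -126*132 = -16632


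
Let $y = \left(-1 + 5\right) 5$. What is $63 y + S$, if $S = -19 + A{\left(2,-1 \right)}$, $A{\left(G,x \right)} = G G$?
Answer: $1245$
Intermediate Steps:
$A{\left(G,x \right)} = G^{2}$
$S = -15$ ($S = -19 + 2^{2} = -19 + 4 = -15$)
$y = 20$ ($y = 4 \cdot 5 = 20$)
$63 y + S = 63 \cdot 20 - 15 = 1260 - 15 = 1245$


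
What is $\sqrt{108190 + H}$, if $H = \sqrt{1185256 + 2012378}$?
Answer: $\sqrt{108190 + \sqrt{3197634}} \approx 331.63$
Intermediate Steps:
$H = \sqrt{3197634} \approx 1788.2$
$\sqrt{108190 + H} = \sqrt{108190 + \sqrt{3197634}}$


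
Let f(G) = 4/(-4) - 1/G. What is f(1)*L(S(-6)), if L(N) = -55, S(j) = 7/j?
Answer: 110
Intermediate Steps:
f(G) = -1 - 1/G (f(G) = 4*(-¼) - 1/G = -1 - 1/G)
f(1)*L(S(-6)) = ((-1 - 1*1)/1)*(-55) = (1*(-1 - 1))*(-55) = (1*(-2))*(-55) = -2*(-55) = 110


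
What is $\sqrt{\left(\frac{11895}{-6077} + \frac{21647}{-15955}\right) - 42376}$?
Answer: $\frac{4 i \sqrt{24900383215358014290}}{96958535} \approx 205.86 i$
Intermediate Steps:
$\sqrt{\left(\frac{11895}{-6077} + \frac{21647}{-15955}\right) - 42376} = \sqrt{\left(11895 \left(- \frac{1}{6077}\right) + 21647 \left(- \frac{1}{15955}\right)\right) - 42376} = \sqrt{\left(- \frac{11895}{6077} - \frac{21647}{15955}\right) - 42376} = \sqrt{- \frac{321333544}{96958535} - 42376} = \sqrt{- \frac{4109036212704}{96958535}} = \frac{4 i \sqrt{24900383215358014290}}{96958535}$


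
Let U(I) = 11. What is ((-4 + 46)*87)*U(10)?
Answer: 40194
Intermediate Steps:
((-4 + 46)*87)*U(10) = ((-4 + 46)*87)*11 = (42*87)*11 = 3654*11 = 40194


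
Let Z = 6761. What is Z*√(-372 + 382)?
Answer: 6761*√10 ≈ 21380.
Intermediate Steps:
Z*√(-372 + 382) = 6761*√(-372 + 382) = 6761*√10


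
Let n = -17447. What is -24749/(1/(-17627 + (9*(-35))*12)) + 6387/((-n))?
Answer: 9243452761208/17447 ≈ 5.2980e+8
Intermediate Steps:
-24749/(1/(-17627 + (9*(-35))*12)) + 6387/((-n)) = -24749/(1/(-17627 + (9*(-35))*12)) + 6387/((-1*(-17447))) = -24749/(1/(-17627 - 315*12)) + 6387/17447 = -24749/(1/(-17627 - 3780)) + 6387*(1/17447) = -24749/(1/(-21407)) + 6387/17447 = -24749/(-1/21407) + 6387/17447 = -24749*(-21407) + 6387/17447 = 529801843 + 6387/17447 = 9243452761208/17447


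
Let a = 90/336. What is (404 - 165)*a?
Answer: 3585/56 ≈ 64.018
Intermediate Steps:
a = 15/56 (a = 90*(1/336) = 15/56 ≈ 0.26786)
(404 - 165)*a = (404 - 165)*(15/56) = 239*(15/56) = 3585/56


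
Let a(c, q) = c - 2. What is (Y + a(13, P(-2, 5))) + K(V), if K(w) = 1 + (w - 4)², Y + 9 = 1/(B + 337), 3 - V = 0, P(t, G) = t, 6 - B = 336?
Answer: 29/7 ≈ 4.1429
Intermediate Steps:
B = -330 (B = 6 - 1*336 = 6 - 336 = -330)
V = 3 (V = 3 - 1*0 = 3 + 0 = 3)
Y = -62/7 (Y = -9 + 1/(-330 + 337) = -9 + 1/7 = -9 + ⅐ = -62/7 ≈ -8.8571)
a(c, q) = -2 + c
K(w) = 1 + (-4 + w)²
(Y + a(13, P(-2, 5))) + K(V) = (-62/7 + (-2 + 13)) + (1 + (-4 + 3)²) = (-62/7 + 11) + (1 + (-1)²) = 15/7 + (1 + 1) = 15/7 + 2 = 29/7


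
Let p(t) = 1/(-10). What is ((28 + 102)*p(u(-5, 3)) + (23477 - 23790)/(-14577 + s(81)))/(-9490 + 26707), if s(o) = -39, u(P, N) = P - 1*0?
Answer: -189695/251643672 ≈ -0.00075382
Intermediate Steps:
u(P, N) = P (u(P, N) = P + 0 = P)
p(t) = -⅒
((28 + 102)*p(u(-5, 3)) + (23477 - 23790)/(-14577 + s(81)))/(-9490 + 26707) = ((28 + 102)*(-⅒) + (23477 - 23790)/(-14577 - 39))/(-9490 + 26707) = (130*(-⅒) - 313/(-14616))/17217 = (-13 - 313*(-1/14616))*(1/17217) = (-13 + 313/14616)*(1/17217) = -189695/14616*1/17217 = -189695/251643672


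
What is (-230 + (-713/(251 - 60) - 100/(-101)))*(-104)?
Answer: 466943672/19291 ≈ 24205.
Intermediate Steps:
(-230 + (-713/(251 - 60) - 100/(-101)))*(-104) = (-230 + (-713/191 - 100*(-1/101)))*(-104) = (-230 + (-713*1/191 + 100/101))*(-104) = (-230 + (-713/191 + 100/101))*(-104) = (-230 - 52913/19291)*(-104) = -4489843/19291*(-104) = 466943672/19291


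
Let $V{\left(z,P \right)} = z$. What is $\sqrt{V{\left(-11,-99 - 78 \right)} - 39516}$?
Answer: $29 i \sqrt{47} \approx 198.81 i$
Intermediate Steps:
$\sqrt{V{\left(-11,-99 - 78 \right)} - 39516} = \sqrt{-11 - 39516} = \sqrt{-39527} = 29 i \sqrt{47}$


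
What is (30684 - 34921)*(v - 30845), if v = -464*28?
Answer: 185737369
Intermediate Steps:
v = -12992
(30684 - 34921)*(v - 30845) = (30684 - 34921)*(-12992 - 30845) = -4237*(-43837) = 185737369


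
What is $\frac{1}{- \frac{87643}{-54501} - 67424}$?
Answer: $- \frac{54501}{3674587781} \approx -1.4832 \cdot 10^{-5}$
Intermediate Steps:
$\frac{1}{- \frac{87643}{-54501} - 67424} = \frac{1}{\left(-87643\right) \left(- \frac{1}{54501}\right) - 67424} = \frac{1}{\frac{87643}{54501} - 67424} = \frac{1}{- \frac{3674587781}{54501}} = - \frac{54501}{3674587781}$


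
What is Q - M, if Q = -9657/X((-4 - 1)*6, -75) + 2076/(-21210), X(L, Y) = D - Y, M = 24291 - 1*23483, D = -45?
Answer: -1597817/1414 ≈ -1130.0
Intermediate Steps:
M = 808 (M = 24291 - 23483 = 808)
X(L, Y) = -45 - Y
Q = -455305/1414 (Q = -9657/(-45 - 1*(-75)) + 2076/(-21210) = -9657/(-45 + 75) + 2076*(-1/21210) = -9657/30 - 346/3535 = -9657*1/30 - 346/3535 = -3219/10 - 346/3535 = -455305/1414 ≈ -322.00)
Q - M = -455305/1414 - 1*808 = -455305/1414 - 808 = -1597817/1414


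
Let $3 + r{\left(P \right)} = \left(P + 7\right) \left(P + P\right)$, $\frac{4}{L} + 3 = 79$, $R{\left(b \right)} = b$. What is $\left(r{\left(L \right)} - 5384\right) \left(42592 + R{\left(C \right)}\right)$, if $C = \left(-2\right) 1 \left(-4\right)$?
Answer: $- \frac{82833101400}{361} \approx -2.2945 \cdot 10^{8}$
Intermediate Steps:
$C = 8$ ($C = \left(-2\right) \left(-4\right) = 8$)
$L = \frac{1}{19}$ ($L = \frac{4}{-3 + 79} = \frac{4}{76} = 4 \cdot \frac{1}{76} = \frac{1}{19} \approx 0.052632$)
$r{\left(P \right)} = -3 + 2 P \left(7 + P\right)$ ($r{\left(P \right)} = -3 + \left(P + 7\right) \left(P + P\right) = -3 + \left(7 + P\right) 2 P = -3 + 2 P \left(7 + P\right)$)
$\left(r{\left(L \right)} - 5384\right) \left(42592 + R{\left(C \right)}\right) = \left(\left(-3 + \frac{2}{361} + 14 \cdot \frac{1}{19}\right) - 5384\right) \left(42592 + 8\right) = \left(\left(-3 + 2 \cdot \frac{1}{361} + \frac{14}{19}\right) - 5384\right) 42600 = \left(\left(-3 + \frac{2}{361} + \frac{14}{19}\right) - 5384\right) 42600 = \left(- \frac{815}{361} - 5384\right) 42600 = \left(- \frac{1944439}{361}\right) 42600 = - \frac{82833101400}{361}$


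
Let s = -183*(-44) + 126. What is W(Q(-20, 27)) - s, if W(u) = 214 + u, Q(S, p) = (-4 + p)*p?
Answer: -7343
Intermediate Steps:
Q(S, p) = p*(-4 + p)
s = 8178 (s = 8052 + 126 = 8178)
W(Q(-20, 27)) - s = (214 + 27*(-4 + 27)) - 1*8178 = (214 + 27*23) - 8178 = (214 + 621) - 8178 = 835 - 8178 = -7343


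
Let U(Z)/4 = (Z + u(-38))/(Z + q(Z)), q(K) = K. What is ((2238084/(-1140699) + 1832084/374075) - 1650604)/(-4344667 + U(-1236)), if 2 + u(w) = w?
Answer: 72545268255423741252/190951581220428630875 ≈ 0.37991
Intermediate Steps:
u(w) = -2 + w
U(Z) = 2*(-40 + Z)/Z (U(Z) = 4*((Z + (-2 - 38))/(Z + Z)) = 4*((Z - 40)/((2*Z))) = 4*((-40 + Z)*(1/(2*Z))) = 4*((-40 + Z)/(2*Z)) = 2*(-40 + Z)/Z)
((2238084/(-1140699) + 1832084/374075) - 1650604)/(-4344667 + U(-1236)) = ((2238084/(-1140699) + 1832084/374075) - 1650604)/(-4344667 + (2 - 80/(-1236))) = ((2238084*(-1/1140699) + 1832084*(1/374075)) - 1650604)/(-4344667 + (2 - 80*(-1/1236))) = ((-746028/380233 + 1832084/374075) - 1650604)/(-4344667 + (2 + 20/309)) = (417548371472/142235659475 - 1650604)/(-4344667 + 638/309) = -234774330923701428/(142235659475*(-1342501465/309)) = -234774330923701428/142235659475*(-309/1342501465) = 72545268255423741252/190951581220428630875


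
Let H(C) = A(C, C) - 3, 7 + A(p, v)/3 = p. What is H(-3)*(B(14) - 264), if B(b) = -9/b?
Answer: 122265/14 ≈ 8733.2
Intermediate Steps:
A(p, v) = -21 + 3*p
H(C) = -24 + 3*C (H(C) = (-21 + 3*C) - 3 = -24 + 3*C)
H(-3)*(B(14) - 264) = (-24 + 3*(-3))*(-9/14 - 264) = (-24 - 9)*(-9*1/14 - 264) = -33*(-9/14 - 264) = -33*(-3705/14) = 122265/14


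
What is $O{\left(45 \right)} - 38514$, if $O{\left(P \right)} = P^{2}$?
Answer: $-36489$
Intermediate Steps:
$O{\left(45 \right)} - 38514 = 45^{2} - 38514 = 2025 - 38514 = -36489$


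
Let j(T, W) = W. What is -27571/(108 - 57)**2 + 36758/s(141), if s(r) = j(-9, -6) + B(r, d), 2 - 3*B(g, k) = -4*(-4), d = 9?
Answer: -143852473/41616 ≈ -3456.7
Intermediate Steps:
B(g, k) = -14/3 (B(g, k) = 2/3 - (-4)*(-4)/3 = 2/3 - 1/3*16 = 2/3 - 16/3 = -14/3)
s(r) = -32/3 (s(r) = -6 - 14/3 = -32/3)
-27571/(108 - 57)**2 + 36758/s(141) = -27571/(108 - 57)**2 + 36758/(-32/3) = -27571/(51**2) + 36758*(-3/32) = -27571/2601 - 55137/16 = -143852473/41616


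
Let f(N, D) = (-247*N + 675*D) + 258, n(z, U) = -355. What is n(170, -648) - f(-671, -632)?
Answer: 260250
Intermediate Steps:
f(N, D) = 258 - 247*N + 675*D
n(170, -648) - f(-671, -632) = -355 - (258 - 247*(-671) + 675*(-632)) = -355 - (258 + 165737 - 426600) = -355 - 1*(-260605) = -355 + 260605 = 260250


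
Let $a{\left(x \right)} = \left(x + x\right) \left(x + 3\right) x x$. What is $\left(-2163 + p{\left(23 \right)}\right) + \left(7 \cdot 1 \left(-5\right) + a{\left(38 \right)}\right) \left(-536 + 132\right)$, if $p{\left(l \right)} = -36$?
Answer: $-1817787675$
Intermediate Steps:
$a{\left(x \right)} = 2 x^{3} \left(3 + x\right)$ ($a{\left(x \right)} = 2 x \left(3 + x\right) x x = 2 x^{2} \left(3 + x\right) x = 2 x^{3} \left(3 + x\right)$)
$\left(-2163 + p{\left(23 \right)}\right) + \left(7 \cdot 1 \left(-5\right) + a{\left(38 \right)}\right) \left(-536 + 132\right) = \left(-2163 - 36\right) + \left(7 \cdot 1 \left(-5\right) + 2 \cdot 38^{3} \left(3 + 38\right)\right) \left(-536 + 132\right) = -2199 + \left(7 \left(-5\right) + 2 \cdot 54872 \cdot 41\right) \left(-404\right) = -2199 + \left(-35 + 4499504\right) \left(-404\right) = -2199 + 4499469 \left(-404\right) = -2199 - 1817785476 = -1817787675$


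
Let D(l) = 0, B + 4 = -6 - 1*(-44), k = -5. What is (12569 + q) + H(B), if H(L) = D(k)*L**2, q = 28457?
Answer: 41026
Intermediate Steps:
B = 34 (B = -4 + (-6 - 1*(-44)) = -4 + (-6 + 44) = -4 + 38 = 34)
H(L) = 0 (H(L) = 0*L**2 = 0)
(12569 + q) + H(B) = (12569 + 28457) + 0 = 41026 + 0 = 41026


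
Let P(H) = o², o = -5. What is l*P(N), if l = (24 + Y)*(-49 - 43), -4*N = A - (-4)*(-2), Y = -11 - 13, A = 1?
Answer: 0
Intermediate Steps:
Y = -24
N = 7/4 (N = -(1 - (-4)*(-2))/4 = -(1 - 1*8)/4 = -(1 - 8)/4 = -¼*(-7) = 7/4 ≈ 1.7500)
P(H) = 25 (P(H) = (-5)² = 25)
l = 0 (l = (24 - 24)*(-49 - 43) = 0*(-92) = 0)
l*P(N) = 0*25 = 0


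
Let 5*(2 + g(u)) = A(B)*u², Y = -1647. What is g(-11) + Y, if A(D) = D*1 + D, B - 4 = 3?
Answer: -6551/5 ≈ -1310.2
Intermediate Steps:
B = 7 (B = 4 + 3 = 7)
A(D) = 2*D (A(D) = D + D = 2*D)
g(u) = -2 + 14*u²/5 (g(u) = -2 + ((2*7)*u²)/5 = -2 + (14*u²)/5 = -2 + 14*u²/5)
g(-11) + Y = (-2 + (14/5)*(-11)²) - 1647 = (-2 + (14/5)*121) - 1647 = (-2 + 1694/5) - 1647 = 1684/5 - 1647 = -6551/5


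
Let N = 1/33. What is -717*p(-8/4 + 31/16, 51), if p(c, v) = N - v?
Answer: 401998/11 ≈ 36545.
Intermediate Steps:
N = 1/33 ≈ 0.030303
p(c, v) = 1/33 - v
-717*p(-8/4 + 31/16, 51) = -717*(1/33 - 1*51) = -717*(1/33 - 51) = -717*(-1682/33) = 401998/11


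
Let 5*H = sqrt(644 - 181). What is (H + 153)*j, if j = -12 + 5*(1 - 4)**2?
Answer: 5049 + 33*sqrt(463)/5 ≈ 5191.0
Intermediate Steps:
j = 33 (j = -12 + 5*(-3)**2 = -12 + 5*9 = -12 + 45 = 33)
H = sqrt(463)/5 (H = sqrt(644 - 181)/5 = sqrt(463)/5 ≈ 4.3035)
(H + 153)*j = (sqrt(463)/5 + 153)*33 = (153 + sqrt(463)/5)*33 = 5049 + 33*sqrt(463)/5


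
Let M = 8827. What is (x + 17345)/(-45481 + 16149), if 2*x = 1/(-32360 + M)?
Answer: -816359769/1380539912 ≈ -0.59133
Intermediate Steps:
x = -1/47066 (x = 1/(2*(-32360 + 8827)) = (½)/(-23533) = (½)*(-1/23533) = -1/47066 ≈ -2.1247e-5)
(x + 17345)/(-45481 + 16149) = (-1/47066 + 17345)/(-45481 + 16149) = (816359769/47066)/(-29332) = (816359769/47066)*(-1/29332) = -816359769/1380539912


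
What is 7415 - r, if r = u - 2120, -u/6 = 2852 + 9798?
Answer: 85435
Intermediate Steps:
u = -75900 (u = -6*(2852 + 9798) = -6*12650 = -75900)
r = -78020 (r = -75900 - 2120 = -78020)
7415 - r = 7415 - 1*(-78020) = 7415 + 78020 = 85435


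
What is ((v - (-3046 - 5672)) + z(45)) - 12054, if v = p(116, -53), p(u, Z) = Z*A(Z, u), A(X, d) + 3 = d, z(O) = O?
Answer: -9280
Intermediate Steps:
A(X, d) = -3 + d
p(u, Z) = Z*(-3 + u)
v = -5989 (v = -53*(-3 + 116) = -53*113 = -5989)
((v - (-3046 - 5672)) + z(45)) - 12054 = ((-5989 - (-3046 - 5672)) + 45) - 12054 = ((-5989 - 1*(-8718)) + 45) - 12054 = ((-5989 + 8718) + 45) - 12054 = (2729 + 45) - 12054 = 2774 - 12054 = -9280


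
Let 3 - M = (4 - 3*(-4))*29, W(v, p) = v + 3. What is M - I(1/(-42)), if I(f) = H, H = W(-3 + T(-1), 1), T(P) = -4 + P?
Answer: -456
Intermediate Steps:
W(v, p) = 3 + v
H = -5 (H = 3 + (-3 + (-4 - 1)) = 3 + (-3 - 5) = 3 - 8 = -5)
M = -461 (M = 3 - (4 - 3*(-4))*29 = 3 - (4 + 12)*29 = 3 - 16*29 = 3 - 1*464 = 3 - 464 = -461)
I(f) = -5
M - I(1/(-42)) = -461 - 1*(-5) = -461 + 5 = -456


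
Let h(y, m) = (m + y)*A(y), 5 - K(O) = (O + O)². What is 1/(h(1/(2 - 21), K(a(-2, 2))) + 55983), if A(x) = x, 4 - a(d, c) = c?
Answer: 361/20210073 ≈ 1.7862e-5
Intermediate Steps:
a(d, c) = 4 - c
K(O) = 5 - 4*O² (K(O) = 5 - (O + O)² = 5 - (2*O)² = 5 - 4*O²)
h(y, m) = y*(m + y) (h(y, m) = (m + y)*y = y*(m + y))
1/(h(1/(2 - 21), K(a(-2, 2))) + 55983) = 1/((1/(2 - 21))*((5 - 4*(4 - 1*2)²) + 1/(2 - 21)) + 55983) = 1/((1/(-19))*((5 - 4*(4 - 2)²) + 1/(-19)) + 55983) = 1/((1*(-1/19))*((5 - 4*2²) + 1*(-1/19)) + 55983) = 1/(-((5 - 4*4) - 1/19)/19 + 55983) = 1/(-((5 - 16) - 1/19)/19 + 55983) = 1/(-(-11 - 1/19)/19 + 55983) = 1/(-1/19*(-210/19) + 55983) = 1/(210/361 + 55983) = 1/(20210073/361) = 361/20210073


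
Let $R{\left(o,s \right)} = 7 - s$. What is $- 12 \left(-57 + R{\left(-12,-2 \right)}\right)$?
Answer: $576$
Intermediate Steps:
$- 12 \left(-57 + R{\left(-12,-2 \right)}\right) = - 12 \left(-57 + \left(7 - -2\right)\right) = - 12 \left(-57 + \left(7 + 2\right)\right) = - 12 \left(-57 + 9\right) = \left(-12\right) \left(-48\right) = 576$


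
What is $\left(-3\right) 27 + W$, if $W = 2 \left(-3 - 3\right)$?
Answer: $-93$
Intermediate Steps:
$W = -12$ ($W = 2 \left(-6\right) = -12$)
$\left(-3\right) 27 + W = \left(-3\right) 27 - 12 = -81 - 12 = -93$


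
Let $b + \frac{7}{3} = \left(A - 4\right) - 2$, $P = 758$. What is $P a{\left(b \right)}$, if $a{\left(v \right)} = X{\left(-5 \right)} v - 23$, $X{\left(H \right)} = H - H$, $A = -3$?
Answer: $-17434$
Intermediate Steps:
$X{\left(H \right)} = 0$
$b = - \frac{34}{3}$ ($b = - \frac{7}{3} - 9 = - \frac{34}{3} \approx -11.333$)
$a{\left(v \right)} = -23$ ($a{\left(v \right)} = 0 v - 23 = 0 - 23 = -23$)
$P a{\left(b \right)} = 758 \left(-23\right) = -17434$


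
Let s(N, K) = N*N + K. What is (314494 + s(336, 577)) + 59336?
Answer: 487303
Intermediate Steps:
s(N, K) = K + N² (s(N, K) = N² + K = K + N²)
(314494 + s(336, 577)) + 59336 = (314494 + (577 + 336²)) + 59336 = (314494 + (577 + 112896)) + 59336 = (314494 + 113473) + 59336 = 427967 + 59336 = 487303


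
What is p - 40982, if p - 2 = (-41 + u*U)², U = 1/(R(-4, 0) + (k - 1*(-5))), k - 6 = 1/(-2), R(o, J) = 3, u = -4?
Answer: -28631195/729 ≈ -39275.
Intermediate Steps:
k = 11/2 (k = 6 + 1/(-2) = 6 - ½ = 11/2 ≈ 5.5000)
U = 2/27 (U = 1/(3 + (11/2 - 1*(-5))) = 1/(3 + (11/2 + 5)) = 1/(3 + 21/2) = 1/(27/2) = 2/27 ≈ 0.074074)
p = 1244683/729 (p = 2 + (-41 - 4*2/27)² = 2 + (-41 - 8/27)² = 2 + (-1115/27)² = 2 + 1243225/729 = 1244683/729 ≈ 1707.4)
p - 40982 = 1244683/729 - 40982 = -28631195/729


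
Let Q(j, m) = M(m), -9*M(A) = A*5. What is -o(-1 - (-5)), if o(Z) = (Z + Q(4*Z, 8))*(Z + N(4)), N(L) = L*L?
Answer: 80/9 ≈ 8.8889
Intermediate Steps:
N(L) = L²
M(A) = -5*A/9 (M(A) = -A*5/9 = -5*A/9)
Q(j, m) = -5*m/9
o(Z) = (16 + Z)*(-40/9 + Z) (o(Z) = (Z - 5/9*8)*(Z + 4²) = (Z - 40/9)*(Z + 16) = (-40/9 + Z)*(16 + Z) = (16 + Z)*(-40/9 + Z))
-o(-1 - (-5)) = -(-640/9 + (-1 - (-5))² + 104*(-1 - (-5))/9) = -(-640/9 + (-1 - 5*(-1))² + 104*(-1 - 5*(-1))/9) = -(-640/9 + (-1 + 5)² + 104*(-1 + 5)/9) = -(-640/9 + 4² + (104/9)*4) = -(-640/9 + 16 + 416/9) = -1*(-80/9) = 80/9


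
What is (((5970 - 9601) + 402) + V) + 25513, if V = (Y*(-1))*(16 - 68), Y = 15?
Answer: 23064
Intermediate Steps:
V = 780 (V = (15*(-1))*(16 - 68) = -15*(-52) = 780)
(((5970 - 9601) + 402) + V) + 25513 = (((5970 - 9601) + 402) + 780) + 25513 = ((-3631 + 402) + 780) + 25513 = (-3229 + 780) + 25513 = -2449 + 25513 = 23064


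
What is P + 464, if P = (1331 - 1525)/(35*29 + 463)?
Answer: 342799/739 ≈ 463.87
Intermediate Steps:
P = -97/739 (P = -194/(1015 + 463) = -194/1478 = -194*1/1478 = -97/739 ≈ -0.13126)
P + 464 = -97/739 + 464 = 342799/739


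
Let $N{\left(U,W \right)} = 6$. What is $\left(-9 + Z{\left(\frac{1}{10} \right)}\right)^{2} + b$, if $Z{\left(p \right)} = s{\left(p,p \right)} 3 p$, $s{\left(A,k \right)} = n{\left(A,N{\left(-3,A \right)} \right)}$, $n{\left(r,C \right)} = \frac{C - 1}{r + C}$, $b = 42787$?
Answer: $\frac{159495583}{3721} \approx 42864.0$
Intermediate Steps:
$n{\left(r,C \right)} = \frac{-1 + C}{C + r}$
$s{\left(A,k \right)} = \frac{5}{6 + A}$ ($s{\left(A,k \right)} = \frac{-1 + 6}{6 + A} = \frac{1}{6 + A} 5 = \frac{5}{6 + A}$)
$Z{\left(p \right)} = \frac{15 p}{6 + p}$ ($Z{\left(p \right)} = \frac{5}{6 + p} 3 p = \frac{15}{6 + p} p = \frac{15 p}{6 + p}$)
$\left(-9 + Z{\left(\frac{1}{10} \right)}\right)^{2} + b = \left(-9 + \frac{15}{10 \left(6 + \frac{1}{10}\right)}\right)^{2} + 42787 = \left(-9 + 15 \cdot \frac{1}{10} \frac{1}{6 + \frac{1}{10}}\right)^{2} + 42787 = \left(-9 + 15 \cdot \frac{1}{10} \frac{1}{\frac{61}{10}}\right)^{2} + 42787 = \left(-9 + 15 \cdot \frac{1}{10} \cdot \frac{10}{61}\right)^{2} + 42787 = \left(-9 + \frac{15}{61}\right)^{2} + 42787 = \left(- \frac{534}{61}\right)^{2} + 42787 = \frac{285156}{3721} + 42787 = \frac{159495583}{3721}$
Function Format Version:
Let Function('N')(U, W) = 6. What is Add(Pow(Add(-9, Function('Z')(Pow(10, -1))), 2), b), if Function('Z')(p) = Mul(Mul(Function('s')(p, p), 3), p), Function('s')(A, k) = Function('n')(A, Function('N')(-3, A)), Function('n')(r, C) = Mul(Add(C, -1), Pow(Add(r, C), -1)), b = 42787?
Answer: Rational(159495583, 3721) ≈ 42864.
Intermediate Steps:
Function('n')(r, C) = Mul(Pow(Add(C, r), -1), Add(-1, C)) (Function('n')(r, C) = Mul(Add(-1, C), Pow(Add(C, r), -1)) = Mul(Pow(Add(C, r), -1), Add(-1, C)))
Function('s')(A, k) = Mul(5, Pow(Add(6, A), -1)) (Function('s')(A, k) = Mul(Pow(Add(6, A), -1), Add(-1, 6)) = Mul(Pow(Add(6, A), -1), 5) = Mul(5, Pow(Add(6, A), -1)))
Function('Z')(p) = Mul(15, p, Pow(Add(6, p), -1)) (Function('Z')(p) = Mul(Mul(Mul(5, Pow(Add(6, p), -1)), 3), p) = Mul(Mul(15, Pow(Add(6, p), -1)), p) = Mul(15, p, Pow(Add(6, p), -1)))
Add(Pow(Add(-9, Function('Z')(Pow(10, -1))), 2), b) = Add(Pow(Add(-9, Mul(15, Pow(10, -1), Pow(Add(6, Pow(10, -1)), -1))), 2), 42787) = Add(Pow(Add(-9, Mul(15, Rational(1, 10), Pow(Add(6, Rational(1, 10)), -1))), 2), 42787) = Add(Pow(Add(-9, Mul(15, Rational(1, 10), Pow(Rational(61, 10), -1))), 2), 42787) = Add(Pow(Add(-9, Mul(15, Rational(1, 10), Rational(10, 61))), 2), 42787) = Add(Pow(Add(-9, Rational(15, 61)), 2), 42787) = Add(Pow(Rational(-534, 61), 2), 42787) = Add(Rational(285156, 3721), 42787) = Rational(159495583, 3721)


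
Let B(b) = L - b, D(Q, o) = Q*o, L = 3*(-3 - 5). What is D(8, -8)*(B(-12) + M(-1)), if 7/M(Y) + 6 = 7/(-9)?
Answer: 50880/61 ≈ 834.10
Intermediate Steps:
M(Y) = -63/61 (M(Y) = 7/(-6 + 7/(-9)) = 7/(-6 + 7*(-1/9)) = 7/(-6 - 7/9) = 7/(-61/9) = 7*(-9/61) = -63/61)
L = -24 (L = 3*(-8) = -24)
B(b) = -24 - b
D(8, -8)*(B(-12) + M(-1)) = (8*(-8))*((-24 - 1*(-12)) - 63/61) = -64*((-24 + 12) - 63/61) = -64*(-12 - 63/61) = -64*(-795/61) = 50880/61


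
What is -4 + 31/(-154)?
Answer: -647/154 ≈ -4.2013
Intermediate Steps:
-4 + 31/(-154) = -4 + 31*(-1/154) = -4 - 31/154 = -647/154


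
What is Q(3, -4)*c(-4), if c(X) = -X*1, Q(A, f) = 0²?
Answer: 0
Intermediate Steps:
Q(A, f) = 0
c(X) = -X
Q(3, -4)*c(-4) = 0*(-1*(-4)) = 0*4 = 0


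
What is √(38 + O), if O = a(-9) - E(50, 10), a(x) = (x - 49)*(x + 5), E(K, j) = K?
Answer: 2*√55 ≈ 14.832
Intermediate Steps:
a(x) = (-49 + x)*(5 + x)
O = 182 (O = (-245 + (-9)² - 44*(-9)) - 1*50 = (-245 + 81 + 396) - 50 = 232 - 50 = 182)
√(38 + O) = √(38 + 182) = √220 = 2*√55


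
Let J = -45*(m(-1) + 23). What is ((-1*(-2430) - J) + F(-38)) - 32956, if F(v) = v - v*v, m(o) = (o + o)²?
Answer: -30793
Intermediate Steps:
m(o) = 4*o² (m(o) = (2*o)² = 4*o²)
F(v) = v - v²
J = -1215 (J = -45*(4*(-1)² + 23) = -45*(4*1 + 23) = -45*(4 + 23) = -45*27 = -1215)
((-1*(-2430) - J) + F(-38)) - 32956 = ((-1*(-2430) - 1*(-1215)) - 38*(1 - 1*(-38))) - 32956 = ((2430 + 1215) - 38*(1 + 38)) - 32956 = (3645 - 38*39) - 32956 = (3645 - 1482) - 32956 = 2163 - 32956 = -30793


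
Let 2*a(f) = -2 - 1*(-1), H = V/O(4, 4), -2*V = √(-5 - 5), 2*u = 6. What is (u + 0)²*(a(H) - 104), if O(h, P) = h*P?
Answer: -1881/2 ≈ -940.50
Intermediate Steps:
u = 3 (u = (½)*6 = 3)
O(h, P) = P*h
V = -I*√10/2 (V = -√(-5 - 5)/2 = -I*√10/2 ≈ -1.5811*I)
H = -I*√10/32 (H = (-I*√10/2)/((4*4)) = -I*√10/2/16 = -I*√10/2*(1/16) = -I*√10/32 ≈ -0.098821*I)
a(f) = -½ (a(f) = (-2 - 1*(-1))/2 = (-2 + 1)/2 = (½)*(-1) = -½)
(u + 0)²*(a(H) - 104) = (3 + 0)²*(-½ - 104) = 3²*(-209/2) = 9*(-209/2) = -1881/2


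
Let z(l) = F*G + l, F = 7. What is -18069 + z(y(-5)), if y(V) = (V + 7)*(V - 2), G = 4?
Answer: -18055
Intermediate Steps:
y(V) = (-2 + V)*(7 + V) (y(V) = (7 + V)*(-2 + V) = (-2 + V)*(7 + V))
z(l) = 28 + l (z(l) = 7*4 + l = 28 + l)
-18069 + z(y(-5)) = -18069 + (28 + (-14 + (-5)² + 5*(-5))) = -18069 + (28 + (-14 + 25 - 25)) = -18069 + (28 - 14) = -18069 + 14 = -18055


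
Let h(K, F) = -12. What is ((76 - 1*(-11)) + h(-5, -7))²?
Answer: 5625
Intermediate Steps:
((76 - 1*(-11)) + h(-5, -7))² = ((76 - 1*(-11)) - 12)² = ((76 + 11) - 12)² = (87 - 12)² = 75² = 5625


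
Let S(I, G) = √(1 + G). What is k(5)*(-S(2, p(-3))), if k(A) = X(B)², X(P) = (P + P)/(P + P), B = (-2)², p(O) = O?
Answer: -I*√2 ≈ -1.4142*I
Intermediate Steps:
B = 4
X(P) = 1 (X(P) = (2*P)/((2*P)) = (2*P)*(1/(2*P)) = 1)
k(A) = 1 (k(A) = 1² = 1)
k(5)*(-S(2, p(-3))) = 1*(-√(1 - 3)) = 1*(-√(-2)) = 1*(-I*√2) = -I*√2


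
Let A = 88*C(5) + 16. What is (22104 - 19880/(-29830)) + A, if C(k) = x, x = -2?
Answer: 65460940/2983 ≈ 21945.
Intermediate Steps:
C(k) = -2
A = -160 (A = 88*(-2) + 16 = -176 + 16 = -160)
(22104 - 19880/(-29830)) + A = (22104 - 19880/(-29830)) - 160 = (22104 - 19880*(-1/29830)) - 160 = (22104 + 1988/2983) - 160 = 65938220/2983 - 160 = 65460940/2983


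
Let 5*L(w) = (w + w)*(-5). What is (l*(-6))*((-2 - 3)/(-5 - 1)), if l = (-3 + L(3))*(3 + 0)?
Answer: 135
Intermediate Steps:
L(w) = -2*w (L(w) = ((w + w)*(-5))/5 = ((2*w)*(-5))/5 = (-10*w)/5 = -2*w)
l = -27 (l = (-3 - 2*3)*(3 + 0) = (-3 - 6)*3 = -9*3 = -27)
(l*(-6))*((-2 - 3)/(-5 - 1)) = (-27*(-6))*((-2 - 3)/(-5 - 1)) = 162*(-5/(-6)) = 162*(-5*(-1/6)) = 162*(5/6) = 135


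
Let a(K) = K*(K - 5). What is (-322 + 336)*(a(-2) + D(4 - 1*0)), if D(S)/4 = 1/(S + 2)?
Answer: 616/3 ≈ 205.33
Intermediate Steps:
a(K) = K*(-5 + K)
D(S) = 4/(2 + S) (D(S) = 4/(S + 2) = 4/(2 + S))
(-322 + 336)*(a(-2) + D(4 - 1*0)) = (-322 + 336)*(-2*(-5 - 2) + 4/(2 + (4 - 1*0))) = 14*(-2*(-7) + 4/(2 + (4 + 0))) = 14*(14 + 4/(2 + 4)) = 14*(14 + 4/6) = 14*(14 + 4*(⅙)) = 14*(14 + ⅔) = 14*(44/3) = 616/3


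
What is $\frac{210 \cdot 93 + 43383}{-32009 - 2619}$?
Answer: $- \frac{62913}{34628} \approx -1.8168$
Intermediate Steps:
$\frac{210 \cdot 93 + 43383}{-32009 - 2619} = \frac{19530 + 43383}{-34628} = 62913 \left(- \frac{1}{34628}\right) = - \frac{62913}{34628}$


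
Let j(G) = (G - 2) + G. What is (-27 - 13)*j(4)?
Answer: -240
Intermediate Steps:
j(G) = -2 + 2*G (j(G) = (-2 + G) + G = -2 + 2*G)
(-27 - 13)*j(4) = (-27 - 13)*(-2 + 2*4) = -40*(-2 + 8) = -40*6 = -240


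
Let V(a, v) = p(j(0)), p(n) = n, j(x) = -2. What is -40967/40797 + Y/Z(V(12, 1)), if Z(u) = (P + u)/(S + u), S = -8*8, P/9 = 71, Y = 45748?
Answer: -123207252275/25987689 ≈ -4741.0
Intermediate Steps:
P = 639 (P = 9*71 = 639)
V(a, v) = -2
S = -64
Z(u) = (639 + u)/(-64 + u)
-40967/40797 + Y/Z(V(12, 1)) = -40967/40797 + 45748/(((639 - 2)/(-64 - 2))) = -40967*1/40797 + 45748/((637/(-66))) = -40967/40797 + 45748/((-1/66*637)) = -40967/40797 + 45748/(-637/66) = -40967/40797 + 45748*(-66/637) = -40967/40797 - 3019368/637 = -123207252275/25987689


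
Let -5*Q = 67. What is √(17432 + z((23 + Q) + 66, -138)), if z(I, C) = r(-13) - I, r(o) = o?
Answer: √433585/5 ≈ 131.69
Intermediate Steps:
Q = -67/5 (Q = -⅕*67 = -67/5 ≈ -13.400)
z(I, C) = -13 - I
√(17432 + z((23 + Q) + 66, -138)) = √(17432 + (-13 - ((23 - 67/5) + 66))) = √(17432 + (-13 - (48/5 + 66))) = √(17432 + (-13 - 1*378/5)) = √(17432 + (-13 - 378/5)) = √(17432 - 443/5) = √(86717/5) = √433585/5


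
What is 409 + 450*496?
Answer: 223609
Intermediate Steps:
409 + 450*496 = 409 + 223200 = 223609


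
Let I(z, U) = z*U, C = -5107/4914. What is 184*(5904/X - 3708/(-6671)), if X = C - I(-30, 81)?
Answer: 43755039033120/79624475623 ≈ 549.52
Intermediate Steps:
C = -5107/4914 (C = -5107*1/4914 = -5107/4914 ≈ -1.0393)
I(z, U) = U*z
X = 11935913/4914 (X = -5107/4914 - 81*(-30) = -5107/4914 - 1*(-2430) = -5107/4914 + 2430 = 11935913/4914 ≈ 2429.0)
184*(5904/X - 3708/(-6671)) = 184*(5904/(11935913/4914) - 3708/(-6671)) = 184*(5904*(4914/11935913) - 3708*(-1/6671)) = 184*(29012256/11935913 + 3708/6671) = 184*(237799125180/79624475623) = 43755039033120/79624475623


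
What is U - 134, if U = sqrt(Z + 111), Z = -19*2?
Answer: -134 + sqrt(73) ≈ -125.46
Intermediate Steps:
Z = -38
U = sqrt(73) (U = sqrt(-38 + 111) = sqrt(73) ≈ 8.5440)
U - 134 = sqrt(73) - 134 = -134 + sqrt(73)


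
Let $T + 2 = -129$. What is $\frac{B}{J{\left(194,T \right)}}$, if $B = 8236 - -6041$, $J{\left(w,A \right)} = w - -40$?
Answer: $\frac{4759}{78} \approx 61.013$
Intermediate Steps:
$T = -131$ ($T = -2 - 129 = -131$)
$J{\left(w,A \right)} = 40 + w$ ($J{\left(w,A \right)} = w + 40 = 40 + w$)
$B = 14277$ ($B = 8236 + 6041 = 14277$)
$\frac{B}{J{\left(194,T \right)}} = \frac{14277}{40 + 194} = \frac{14277}{234} = 14277 \cdot \frac{1}{234} = \frac{4759}{78}$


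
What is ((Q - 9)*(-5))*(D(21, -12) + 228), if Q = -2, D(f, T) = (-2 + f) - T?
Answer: 14245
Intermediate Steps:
D(f, T) = -2 + f - T
((Q - 9)*(-5))*(D(21, -12) + 228) = ((-2 - 9)*(-5))*((-2 + 21 - 1*(-12)) + 228) = (-11*(-5))*((-2 + 21 + 12) + 228) = 55*(31 + 228) = 55*259 = 14245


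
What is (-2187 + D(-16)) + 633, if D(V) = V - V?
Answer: -1554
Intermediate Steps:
D(V) = 0
(-2187 + D(-16)) + 633 = (-2187 + 0) + 633 = -2187 + 633 = -1554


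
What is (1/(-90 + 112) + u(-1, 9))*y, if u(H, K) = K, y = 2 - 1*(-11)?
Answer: 2587/22 ≈ 117.59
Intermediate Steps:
y = 13 (y = 2 + 11 = 13)
(1/(-90 + 112) + u(-1, 9))*y = (1/(-90 + 112) + 9)*13 = (1/22 + 9)*13 = (199/22)*13 = 2587/22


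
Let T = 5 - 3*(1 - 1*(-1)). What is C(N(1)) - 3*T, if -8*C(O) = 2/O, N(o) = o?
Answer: 11/4 ≈ 2.7500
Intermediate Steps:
T = -1 (T = 5 - 3*(1 + 1) = 5 - 3*2 = 5 - 6 = -1)
C(O) = -1/(4*O)
C(N(1)) - 3*T = -¼/1 - 3*(-1) = -¼*1 + 3 = -¼ + 3 = 11/4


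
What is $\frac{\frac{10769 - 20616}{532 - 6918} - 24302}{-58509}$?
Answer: $\frac{17242525}{41515386} \approx 0.41533$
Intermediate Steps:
$\frac{\frac{10769 - 20616}{532 - 6918} - 24302}{-58509} = \left(- \frac{9847}{-6386} - 24302\right) \left(- \frac{1}{58509}\right) = \left(\left(-9847\right) \left(- \frac{1}{6386}\right) - 24302\right) \left(- \frac{1}{58509}\right) = \left(\frac{9847}{6386} - 24302\right) \left(- \frac{1}{58509}\right) = \left(- \frac{155182725}{6386}\right) \left(- \frac{1}{58509}\right) = \frac{17242525}{41515386}$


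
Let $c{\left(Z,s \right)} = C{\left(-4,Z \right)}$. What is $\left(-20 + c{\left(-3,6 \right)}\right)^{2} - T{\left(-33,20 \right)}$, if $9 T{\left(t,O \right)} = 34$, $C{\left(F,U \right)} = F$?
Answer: $\frac{5150}{9} \approx 572.22$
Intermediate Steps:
$T{\left(t,O \right)} = \frac{34}{9}$ ($T{\left(t,O \right)} = \frac{1}{9} \cdot 34 = \frac{34}{9}$)
$c{\left(Z,s \right)} = -4$
$\left(-20 + c{\left(-3,6 \right)}\right)^{2} - T{\left(-33,20 \right)} = \left(-20 - 4\right)^{2} - \frac{34}{9} = \left(-24\right)^{2} - \frac{34}{9} = 576 - \frac{34}{9} = \frac{5150}{9}$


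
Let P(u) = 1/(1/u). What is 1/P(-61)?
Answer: -1/61 ≈ -0.016393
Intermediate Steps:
P(u) = u
1/P(-61) = 1/(-61) = -1/61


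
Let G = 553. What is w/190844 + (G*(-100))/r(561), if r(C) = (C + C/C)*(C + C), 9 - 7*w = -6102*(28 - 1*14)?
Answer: -5000553983/210593873028 ≈ -0.023745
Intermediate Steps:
w = 85437/7 (w = 9/7 - (-6102)*(28 - 1*14)/7 = 9/7 - (-6102)*(28 - 14)/7 = 9/7 - (-6102)*14/7 = 9/7 - 1/7*(-85428) = 9/7 + 12204 = 85437/7 ≈ 12205.)
r(C) = 2*C*(1 + C) (r(C) = (C + 1)*(2*C) = (1 + C)*(2*C) = 2*C*(1 + C))
w/190844 + (G*(-100))/r(561) = (85437/7)/190844 + (553*(-100))/((2*561*(1 + 561))) = (85437/7)*(1/190844) - 55300/(2*561*562) = 85437/1335908 - 55300/630564 = 85437/1335908 - 55300*1/630564 = 85437/1335908 - 13825/157641 = -5000553983/210593873028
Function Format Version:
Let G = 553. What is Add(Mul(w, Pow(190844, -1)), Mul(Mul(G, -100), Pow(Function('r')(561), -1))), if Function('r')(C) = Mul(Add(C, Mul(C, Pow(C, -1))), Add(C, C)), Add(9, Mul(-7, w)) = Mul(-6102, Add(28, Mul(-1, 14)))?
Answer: Rational(-5000553983, 210593873028) ≈ -0.023745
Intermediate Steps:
w = Rational(85437, 7) (w = Add(Rational(9, 7), Mul(Rational(-1, 7), Mul(-6102, Add(28, Mul(-1, 14))))) = Add(Rational(9, 7), Mul(Rational(-1, 7), Mul(-6102, Add(28, -14)))) = Add(Rational(9, 7), Mul(Rational(-1, 7), Mul(-6102, 14))) = Add(Rational(9, 7), Mul(Rational(-1, 7), -85428)) = Add(Rational(9, 7), 12204) = Rational(85437, 7) ≈ 12205.)
Function('r')(C) = Mul(2, C, Add(1, C)) (Function('r')(C) = Mul(Add(C, 1), Mul(2, C)) = Mul(Add(1, C), Mul(2, C)) = Mul(2, C, Add(1, C)))
Add(Mul(w, Pow(190844, -1)), Mul(Mul(G, -100), Pow(Function('r')(561), -1))) = Add(Mul(Rational(85437, 7), Pow(190844, -1)), Mul(Mul(553, -100), Pow(Mul(2, 561, Add(1, 561)), -1))) = Add(Mul(Rational(85437, 7), Rational(1, 190844)), Mul(-55300, Pow(Mul(2, 561, 562), -1))) = Add(Rational(85437, 1335908), Mul(-55300, Pow(630564, -1))) = Add(Rational(85437, 1335908), Mul(-55300, Rational(1, 630564))) = Add(Rational(85437, 1335908), Rational(-13825, 157641)) = Rational(-5000553983, 210593873028)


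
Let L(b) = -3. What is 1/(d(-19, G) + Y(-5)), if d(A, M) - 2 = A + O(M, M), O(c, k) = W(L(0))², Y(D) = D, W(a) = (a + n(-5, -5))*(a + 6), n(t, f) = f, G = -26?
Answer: 1/554 ≈ 0.0018051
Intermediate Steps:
W(a) = (-5 + a)*(6 + a) (W(a) = (a - 5)*(a + 6) = (-5 + a)*(6 + a))
O(c, k) = 576 (O(c, k) = (-30 - 3 + (-3)²)² = (-30 - 3 + 9)² = (-24)² = 576)
d(A, M) = 578 + A (d(A, M) = 2 + (A + 576) = 2 + (576 + A) = 578 + A)
1/(d(-19, G) + Y(-5)) = 1/((578 - 19) - 5) = 1/(559 - 5) = 1/554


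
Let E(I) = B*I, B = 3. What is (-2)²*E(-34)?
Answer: -408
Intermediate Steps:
E(I) = 3*I
(-2)²*E(-34) = (-2)²*(3*(-34)) = 4*(-102) = -408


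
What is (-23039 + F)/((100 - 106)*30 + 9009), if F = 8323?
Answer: -14716/8829 ≈ -1.6668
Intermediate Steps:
(-23039 + F)/((100 - 106)*30 + 9009) = (-23039 + 8323)/((100 - 106)*30 + 9009) = -14716/(-6*30 + 9009) = -14716/(-180 + 9009) = -14716/8829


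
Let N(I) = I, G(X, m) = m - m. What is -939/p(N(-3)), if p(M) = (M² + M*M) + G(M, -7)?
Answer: -313/6 ≈ -52.167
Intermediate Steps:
G(X, m) = 0
p(M) = 2*M² (p(M) = (M² + M*M) + 0 = (M² + M²) + 0 = 2*M² + 0 = 2*M²)
-939/p(N(-3)) = -939/(2*(-3)²) = -939/(2*9) = -939/18 = -939*1/18 = -313/6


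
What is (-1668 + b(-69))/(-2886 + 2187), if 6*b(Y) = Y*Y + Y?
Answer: 886/699 ≈ 1.2675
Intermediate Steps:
b(Y) = Y/6 + Y²/6 (b(Y) = (Y*Y + Y)/6 = (Y² + Y)/6 = (Y + Y²)/6 = Y/6 + Y²/6)
(-1668 + b(-69))/(-2886 + 2187) = (-1668 + (⅙)*(-69)*(1 - 69))/(-2886 + 2187) = (-1668 + (⅙)*(-69)*(-68))/(-699) = (-1668 + 782)*(-1/699) = -886*(-1/699) = 886/699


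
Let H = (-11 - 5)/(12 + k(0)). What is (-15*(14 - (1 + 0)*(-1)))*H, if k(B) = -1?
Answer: 3600/11 ≈ 327.27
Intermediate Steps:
H = -16/11 (H = (-11 - 5)/(12 - 1) = -16/11 ≈ -1.4545)
(-15*(14 - (1 + 0)*(-1)))*H = -15*(14 - (1 + 0)*(-1))*(-16/11) = -15*(14 - (-1))*(-16/11) = -15*(14 - 1*(-1))*(-16/11) = -15*(14 + 1)*(-16/11) = -15*15*(-16/11) = -225*(-16/11) = 3600/11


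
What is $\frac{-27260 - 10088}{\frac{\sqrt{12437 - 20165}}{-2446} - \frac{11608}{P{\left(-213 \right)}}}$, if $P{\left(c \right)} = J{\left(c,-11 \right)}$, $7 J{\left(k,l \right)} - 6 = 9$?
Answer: $\frac{2431694045702760}{352700245236373} - \frac{5138617950 i \sqrt{483}}{2468901716654611} \approx 6.8945 - 4.5742 \cdot 10^{-5} i$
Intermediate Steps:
$J{\left(k,l \right)} = \frac{15}{7}$ ($J{\left(k,l \right)} = \frac{6}{7} + \frac{1}{7} \cdot 9 = \frac{6}{7} + \frac{9}{7} = \frac{15}{7}$)
$P{\left(c \right)} = \frac{15}{7}$
$\frac{-27260 - 10088}{\frac{\sqrt{12437 - 20165}}{-2446} - \frac{11608}{P{\left(-213 \right)}}} = \frac{-27260 - 10088}{\frac{\sqrt{12437 - 20165}}{-2446} - \frac{11608}{\frac{15}{7}}} = - \frac{37348}{\sqrt{-7728} \left(- \frac{1}{2446}\right) - \frac{81256}{15}} = - \frac{37348}{4 i \sqrt{483} \left(- \frac{1}{2446}\right) - \frac{81256}{15}} = - \frac{37348}{- \frac{2 i \sqrt{483}}{1223} - \frac{81256}{15}} = - \frac{37348}{- \frac{81256}{15} - \frac{2 i \sqrt{483}}{1223}}$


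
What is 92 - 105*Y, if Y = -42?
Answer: 4502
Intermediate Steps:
92 - 105*Y = 92 - 105*(-42) = 92 + 4410 = 4502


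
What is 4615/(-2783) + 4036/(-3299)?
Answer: -26457073/9181117 ≈ -2.8817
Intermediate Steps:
4615/(-2783) + 4036/(-3299) = 4615*(-1/2783) + 4036*(-1/3299) = -4615/2783 - 4036/3299 = -26457073/9181117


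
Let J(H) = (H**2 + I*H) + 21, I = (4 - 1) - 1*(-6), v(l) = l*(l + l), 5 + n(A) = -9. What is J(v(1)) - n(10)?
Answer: 57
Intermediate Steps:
n(A) = -14 (n(A) = -5 - 9 = -14)
v(l) = 2*l**2 (v(l) = l*(2*l) = 2*l**2)
I = 9 (I = 3 + 6 = 9)
J(H) = 21 + H**2 + 9*H (J(H) = (H**2 + 9*H) + 21 = 21 + H**2 + 9*H)
J(v(1)) - n(10) = (21 + (2*1**2)**2 + 9*(2*1**2)) - 1*(-14) = (21 + (2*1)**2 + 9*(2*1)) + 14 = (21 + 2**2 + 9*2) + 14 = (21 + 4 + 18) + 14 = 43 + 14 = 57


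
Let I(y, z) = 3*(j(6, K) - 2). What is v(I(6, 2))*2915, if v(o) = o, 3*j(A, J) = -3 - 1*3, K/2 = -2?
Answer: -34980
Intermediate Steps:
K = -4 (K = 2*(-2) = -4)
j(A, J) = -2 (j(A, J) = (-3 - 1*3)/3 = (-3 - 3)/3 = (1/3)*(-6) = -2)
I(y, z) = -12 (I(y, z) = 3*(-2 - 2) = 3*(-4) = -12)
v(I(6, 2))*2915 = -12*2915 = -34980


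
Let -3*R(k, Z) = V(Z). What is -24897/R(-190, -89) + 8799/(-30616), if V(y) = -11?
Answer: -2286836445/336776 ≈ -6790.4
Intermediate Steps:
R(k, Z) = 11/3 (R(k, Z) = -1/3*(-11) = 11/3)
-24897/R(-190, -89) + 8799/(-30616) = -24897/11/3 + 8799/(-30616) = -24897*3/11 + 8799*(-1/30616) = -74691/11 - 8799/30616 = -2286836445/336776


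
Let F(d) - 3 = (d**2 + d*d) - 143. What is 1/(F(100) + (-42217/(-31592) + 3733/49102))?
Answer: 775615192/15404813149155 ≈ 5.0349e-5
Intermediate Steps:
F(d) = -140 + 2*d**2 (F(d) = 3 + ((d**2 + d*d) - 143) = 3 + ((d**2 + d**2) - 143) = 3 + (2*d**2 - 143) = 3 + (-143 + 2*d**2) = -140 + 2*d**2)
1/(F(100) + (-42217/(-31592) + 3733/49102)) = 1/((-140 + 2*100**2) + (-42217/(-31592) + 3733/49102)) = 1/((-140 + 2*10000) + (-42217*(-1/31592) + 3733*(1/49102))) = 1/((-140 + 20000) + (42217/31592 + 3733/49102)) = 1/(19860 + 1095436035/775615192) = 1/(15404813149155/775615192) = 775615192/15404813149155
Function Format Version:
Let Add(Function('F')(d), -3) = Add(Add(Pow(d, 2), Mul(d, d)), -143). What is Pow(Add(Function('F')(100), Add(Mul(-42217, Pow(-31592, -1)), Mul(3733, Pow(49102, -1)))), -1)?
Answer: Rational(775615192, 15404813149155) ≈ 5.0349e-5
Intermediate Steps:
Function('F')(d) = Add(-140, Mul(2, Pow(d, 2))) (Function('F')(d) = Add(3, Add(Add(Pow(d, 2), Mul(d, d)), -143)) = Add(3, Add(Add(Pow(d, 2), Pow(d, 2)), -143)) = Add(3, Add(Mul(2, Pow(d, 2)), -143)) = Add(3, Add(-143, Mul(2, Pow(d, 2)))) = Add(-140, Mul(2, Pow(d, 2))))
Pow(Add(Function('F')(100), Add(Mul(-42217, Pow(-31592, -1)), Mul(3733, Pow(49102, -1)))), -1) = Pow(Add(Add(-140, Mul(2, Pow(100, 2))), Add(Mul(-42217, Pow(-31592, -1)), Mul(3733, Pow(49102, -1)))), -1) = Pow(Add(Add(-140, Mul(2, 10000)), Add(Mul(-42217, Rational(-1, 31592)), Mul(3733, Rational(1, 49102)))), -1) = Pow(Add(Add(-140, 20000), Add(Rational(42217, 31592), Rational(3733, 49102))), -1) = Pow(Add(19860, Rational(1095436035, 775615192)), -1) = Pow(Rational(15404813149155, 775615192), -1) = Rational(775615192, 15404813149155)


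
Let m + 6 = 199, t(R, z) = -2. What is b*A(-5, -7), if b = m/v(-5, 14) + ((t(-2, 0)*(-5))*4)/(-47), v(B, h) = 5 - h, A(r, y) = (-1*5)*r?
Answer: -235775/423 ≈ -557.39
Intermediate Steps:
m = 193 (m = -6 + 199 = 193)
A(r, y) = -5*r
b = -9431/423 (b = 193/(5 - 1*14) + (-2*(-5)*4)/(-47) = 193/(5 - 14) + (10*4)*(-1/47) = 193/(-9) + 40*(-1/47) = 193*(-1/9) - 40/47 = -193/9 - 40/47 = -9431/423 ≈ -22.296)
b*A(-5, -7) = -(-47155)*(-5)/423 = -9431/423*25 = -235775/423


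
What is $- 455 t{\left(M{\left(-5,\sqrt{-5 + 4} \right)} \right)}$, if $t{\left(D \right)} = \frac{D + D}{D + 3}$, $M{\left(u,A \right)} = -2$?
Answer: $1820$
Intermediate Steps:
$t{\left(D \right)} = \frac{2 D}{3 + D}$
$- 455 t{\left(M{\left(-5,\sqrt{-5 + 4} \right)} \right)} = - 455 \cdot 2 \left(-2\right) \frac{1}{3 - 2} = - 455 \cdot 2 \left(-2\right) 1^{-1} = - 455 \cdot 2 \left(-2\right) 1 = \left(-455\right) \left(-4\right) = 1820$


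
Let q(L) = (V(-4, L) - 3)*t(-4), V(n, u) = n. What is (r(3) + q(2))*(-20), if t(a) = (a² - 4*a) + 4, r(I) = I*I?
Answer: 4860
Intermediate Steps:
r(I) = I²
t(a) = 4 + a² - 4*a
q(L) = -252 (q(L) = (-4 - 3)*(4 + (-4)² - 4*(-4)) = -7*(4 + 16 + 16) = -7*36 = -252)
(r(3) + q(2))*(-20) = (3² - 252)*(-20) = (9 - 252)*(-20) = -243*(-20) = 4860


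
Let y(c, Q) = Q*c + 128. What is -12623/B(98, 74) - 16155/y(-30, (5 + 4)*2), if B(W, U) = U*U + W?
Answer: 42423647/1148244 ≈ 36.947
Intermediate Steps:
B(W, U) = W + U² (B(W, U) = U² + W = W + U²)
y(c, Q) = 128 + Q*c
-12623/B(98, 74) - 16155/y(-30, (5 + 4)*2) = -12623/(98 + 74²) - 16155/(128 + ((5 + 4)*2)*(-30)) = -12623/(98 + 5476) - 16155/(128 + (9*2)*(-30)) = -12623/5574 - 16155/(128 + 18*(-30)) = -12623*1/5574 - 16155/(128 - 540) = -12623/5574 - 16155/(-412) = -12623/5574 - 16155*(-1/412) = -12623/5574 + 16155/412 = 42423647/1148244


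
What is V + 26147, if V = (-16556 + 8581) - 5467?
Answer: 12705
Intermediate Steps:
V = -13442 (V = -7975 - 5467 = -13442)
V + 26147 = -13442 + 26147 = 12705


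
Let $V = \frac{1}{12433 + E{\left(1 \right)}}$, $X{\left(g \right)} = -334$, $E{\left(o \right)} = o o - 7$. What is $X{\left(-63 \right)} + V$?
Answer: $- \frac{4150617}{12427} \approx -334.0$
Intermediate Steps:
$E{\left(o \right)} = -7 + o^{2}$ ($E{\left(o \right)} = o^{2} - 7 = -7 + o^{2}$)
$V = \frac{1}{12427}$ ($V = \frac{1}{12433 - \left(7 - 1^{2}\right)} = \frac{1}{12433 + \left(-7 + 1\right)} = \frac{1}{12433 - 6} = \frac{1}{12427} \approx 8.047 \cdot 10^{-5}$)
$X{\left(-63 \right)} + V = -334 + \frac{1}{12427} = - \frac{4150617}{12427}$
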